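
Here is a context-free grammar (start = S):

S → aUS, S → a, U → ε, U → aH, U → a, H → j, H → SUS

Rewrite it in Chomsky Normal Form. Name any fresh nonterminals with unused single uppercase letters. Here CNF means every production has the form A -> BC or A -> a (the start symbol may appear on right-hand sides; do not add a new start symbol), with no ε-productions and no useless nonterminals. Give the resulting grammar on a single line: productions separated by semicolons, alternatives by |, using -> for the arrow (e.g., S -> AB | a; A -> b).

Nullable: {U}; after ε-elimination: S -> a | aS | aUS; H -> j | SS | SUS; U -> a | aH.
No unit productions to eliminate.
TERM: introduce A -> a and substitute in every rule of length ≥2.
BIN: H -> SUS becomes H -> SB, B -> US; S -> AUS becomes S -> AC, C -> US.

S -> a | AC | AS; A -> a; B -> US; C -> US; H -> j | SB | SS; U -> a | AH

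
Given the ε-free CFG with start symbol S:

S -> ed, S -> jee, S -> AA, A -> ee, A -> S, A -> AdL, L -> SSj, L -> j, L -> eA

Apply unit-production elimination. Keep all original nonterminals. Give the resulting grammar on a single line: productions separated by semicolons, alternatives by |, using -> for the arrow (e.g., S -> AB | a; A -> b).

S -> AA | ed | jee; A -> AA | ed | ee | AdL | jee; L -> j | eA | SSj

Unit productions: A->S.
Unit pairs (A ⇒* B via units): (A,S).
S: inherits non-unit rules of {S} → AA | ed | jee.
A: inherits non-unit rules of {A, S} → AA | AdL | ed | ee | jee.
L: inherits non-unit rules of {L} → SSj | eA | j.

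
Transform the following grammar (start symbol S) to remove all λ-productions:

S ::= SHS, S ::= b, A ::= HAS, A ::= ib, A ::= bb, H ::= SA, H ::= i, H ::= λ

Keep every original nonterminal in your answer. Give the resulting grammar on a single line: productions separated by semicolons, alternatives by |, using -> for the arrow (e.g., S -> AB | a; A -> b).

Nullable set: {H}.
S -> SHS: H nullable, giving SHS | SS.
A -> HAS: H nullable, giving AS | HAS.
Drop H -> λ.
Unchanged (no nullable symbols): S -> b; A -> bb; A -> ib; H -> SA; H -> i.

S -> b | SS | SHS; A -> AS | bb | ib | HAS; H -> i | SA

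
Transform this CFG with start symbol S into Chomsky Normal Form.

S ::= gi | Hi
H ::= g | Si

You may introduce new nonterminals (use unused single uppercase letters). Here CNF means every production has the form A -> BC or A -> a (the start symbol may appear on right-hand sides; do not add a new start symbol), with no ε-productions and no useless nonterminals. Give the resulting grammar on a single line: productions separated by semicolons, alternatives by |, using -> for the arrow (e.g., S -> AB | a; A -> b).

No ε-productions.
No unit productions to eliminate.
TERM: introduce B -> g, A -> i and substitute in every rule of length ≥2.

S -> BA | HA; A -> i; B -> g; H -> g | SA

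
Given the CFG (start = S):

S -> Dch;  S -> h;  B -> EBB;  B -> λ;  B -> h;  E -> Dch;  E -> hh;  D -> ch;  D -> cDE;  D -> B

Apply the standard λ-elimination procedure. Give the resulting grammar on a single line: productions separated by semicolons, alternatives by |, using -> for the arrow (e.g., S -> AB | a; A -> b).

S -> h | ch | Dch; B -> E | h | EB | EBB; D -> B | cE | ch | cDE; E -> ch | hh | Dch

Nullable set: {B, D}.
S -> Dch: D nullable, giving Dch | ch.
Drop B -> λ.
B -> EBB: B, B nullable, giving E | EB | EBB.
D -> B: B nullable, giving B.
D -> cDE: D nullable, giving cDE | cE.
E -> Dch: D nullable, giving Dch | ch.
Unchanged (no nullable symbols): S -> h; B -> h; D -> ch; E -> hh.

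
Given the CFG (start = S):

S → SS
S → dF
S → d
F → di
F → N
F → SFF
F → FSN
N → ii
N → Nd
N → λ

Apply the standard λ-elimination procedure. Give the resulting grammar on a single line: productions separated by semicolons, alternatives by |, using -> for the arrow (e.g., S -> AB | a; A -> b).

S -> d | SS | dF; F -> N | S | FS | SF | SN | di | FSN | SFF; N -> d | Nd | ii

Nullable set: {F, N}.
S -> dF: F nullable, giving d | dF.
F -> FSN: F, N nullable, giving FS | FSN | S | SN.
F -> N: N nullable, giving N.
F -> SFF: F, F nullable, giving S | SF | SFF.
Drop N -> λ.
N -> Nd: N nullable, giving Nd | d.
Unchanged (no nullable symbols): S -> SS; S -> d; F -> di; N -> ii.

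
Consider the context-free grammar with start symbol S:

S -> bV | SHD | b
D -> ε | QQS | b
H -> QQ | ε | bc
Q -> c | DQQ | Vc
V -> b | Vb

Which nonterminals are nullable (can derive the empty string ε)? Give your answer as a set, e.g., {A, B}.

Directly nullable (have an ε-rule): {D, H}.
Not nullable: Q, S, V — each has a terminal in every rule's right-hand side or depends on a non-nullable symbol.

{D, H}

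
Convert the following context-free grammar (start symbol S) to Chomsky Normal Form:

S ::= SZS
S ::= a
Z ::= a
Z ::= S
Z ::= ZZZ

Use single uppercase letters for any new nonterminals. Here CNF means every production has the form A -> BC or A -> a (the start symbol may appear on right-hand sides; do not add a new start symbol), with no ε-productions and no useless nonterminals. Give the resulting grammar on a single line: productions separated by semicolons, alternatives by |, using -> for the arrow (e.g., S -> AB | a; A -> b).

No ε-productions.
After unit-elimination: S -> a | SZS; Z -> a | SZS | ZZZ.
BIN: S -> SZS becomes S -> SA, A -> ZS; Z -> SZS becomes Z -> SB, B -> ZS; Z -> ZZZ becomes Z -> ZC, C -> ZZ.

S -> a | SA; A -> ZS; B -> ZS; C -> ZZ; Z -> a | SB | ZC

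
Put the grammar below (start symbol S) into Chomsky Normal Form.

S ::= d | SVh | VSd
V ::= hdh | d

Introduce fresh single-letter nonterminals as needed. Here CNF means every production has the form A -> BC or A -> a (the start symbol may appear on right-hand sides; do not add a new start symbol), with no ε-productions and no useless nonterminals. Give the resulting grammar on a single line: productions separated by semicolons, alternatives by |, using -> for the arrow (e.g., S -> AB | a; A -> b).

No ε-productions.
No unit productions to eliminate.
TERM: introduce B -> d, A -> h and substitute in every rule of length ≥2.
BIN: S -> SVA becomes S -> SC, C -> VA; S -> VSB becomes S -> VD, D -> SB; V -> ABA becomes V -> AE, E -> BA.

S -> d | SC | VD; A -> h; B -> d; C -> VA; D -> SB; E -> BA; V -> d | AE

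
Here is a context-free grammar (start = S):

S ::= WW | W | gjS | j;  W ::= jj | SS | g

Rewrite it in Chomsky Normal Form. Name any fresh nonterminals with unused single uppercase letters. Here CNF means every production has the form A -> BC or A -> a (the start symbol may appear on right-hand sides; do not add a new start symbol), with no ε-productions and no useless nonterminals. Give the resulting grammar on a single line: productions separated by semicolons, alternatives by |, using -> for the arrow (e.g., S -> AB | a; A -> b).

No ε-productions.
After unit-elimination: S -> g | j | SS | WW | jj | gjS; W -> g | SS | jj.
TERM: introduce A -> g, B -> j and substitute in every rule of length ≥2.
BIN: S -> ABS becomes S -> AC, C -> BS.

S -> g | j | AC | BB | SS | WW; A -> g; B -> j; C -> BS; W -> g | BB | SS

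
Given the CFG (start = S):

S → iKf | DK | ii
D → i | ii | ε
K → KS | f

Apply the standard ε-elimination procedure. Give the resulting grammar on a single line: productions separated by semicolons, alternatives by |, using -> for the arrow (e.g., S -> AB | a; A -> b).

Nullable set: {D}.
S -> DK: D nullable, giving DK | K.
Drop D -> ε.
Unchanged (no nullable symbols): S -> iKf; S -> ii; D -> i; D -> ii; K -> KS; K -> f.

S -> K | DK | ii | iKf; D -> i | ii; K -> f | KS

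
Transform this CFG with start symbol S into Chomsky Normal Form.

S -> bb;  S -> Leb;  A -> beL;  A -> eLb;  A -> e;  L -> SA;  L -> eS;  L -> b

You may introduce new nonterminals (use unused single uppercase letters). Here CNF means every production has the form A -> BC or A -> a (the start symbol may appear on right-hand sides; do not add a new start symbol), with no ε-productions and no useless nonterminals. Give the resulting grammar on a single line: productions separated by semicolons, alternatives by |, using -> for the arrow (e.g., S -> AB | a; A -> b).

S -> BB | LF; A -> e | BD | CE; B -> b; C -> e; D -> CL; E -> LB; F -> CB; L -> b | CS | SA

No ε-productions.
No unit productions to eliminate.
TERM: introduce B -> b, C -> e and substitute in every rule of length ≥2.
BIN: A -> BCL becomes A -> BD, D -> CL; A -> CLB becomes A -> CE, E -> LB; S -> LCB becomes S -> LF, F -> CB.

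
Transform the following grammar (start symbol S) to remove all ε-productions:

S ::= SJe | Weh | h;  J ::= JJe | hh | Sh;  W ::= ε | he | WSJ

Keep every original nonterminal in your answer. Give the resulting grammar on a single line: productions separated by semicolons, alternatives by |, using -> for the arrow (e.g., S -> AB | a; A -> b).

Nullable set: {W}.
S -> Weh: W nullable, giving Weh | eh.
Drop W -> ε.
W -> WSJ: W nullable, giving SJ | WSJ.
Unchanged (no nullable symbols): S -> SJe; S -> h; J -> JJe; J -> Sh; J -> hh; W -> he.

S -> h | eh | SJe | Weh; J -> Sh | hh | JJe; W -> SJ | he | WSJ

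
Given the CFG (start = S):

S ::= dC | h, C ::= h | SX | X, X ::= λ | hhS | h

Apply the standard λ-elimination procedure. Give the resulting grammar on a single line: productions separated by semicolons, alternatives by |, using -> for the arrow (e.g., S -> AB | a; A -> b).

Nullable set: {C, X}.
S -> dC: C nullable, giving d | dC.
C -> SX: X nullable, giving S | SX.
C -> X: X nullable, giving X.
Drop X -> λ.
Unchanged (no nullable symbols): S -> h; C -> h; X -> h; X -> hhS.

S -> d | h | dC; C -> S | X | h | SX; X -> h | hhS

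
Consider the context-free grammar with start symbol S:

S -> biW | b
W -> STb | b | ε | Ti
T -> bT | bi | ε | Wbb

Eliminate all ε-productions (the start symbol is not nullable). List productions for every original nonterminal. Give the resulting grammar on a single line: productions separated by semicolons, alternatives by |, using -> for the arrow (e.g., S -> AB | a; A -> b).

S -> b | bi | biW; T -> b | bT | bb | bi | Wbb; W -> b | i | Sb | Ti | STb

Nullable set: {T, W}.
S -> biW: W nullable, giving bi | biW.
Drop T -> ε.
T -> Wbb: W nullable, giving Wbb | bb.
T -> bT: T nullable, giving b | bT.
Drop W -> ε.
W -> STb: T nullable, giving STb | Sb.
W -> Ti: T nullable, giving Ti | i.
Unchanged (no nullable symbols): S -> b; T -> bi; W -> b.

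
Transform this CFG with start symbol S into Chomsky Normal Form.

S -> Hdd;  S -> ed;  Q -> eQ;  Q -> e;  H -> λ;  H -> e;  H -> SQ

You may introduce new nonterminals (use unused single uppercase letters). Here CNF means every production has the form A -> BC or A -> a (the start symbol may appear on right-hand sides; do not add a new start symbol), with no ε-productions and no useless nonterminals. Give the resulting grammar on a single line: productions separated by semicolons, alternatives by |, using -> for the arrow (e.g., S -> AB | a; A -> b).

S -> AB | BB | HC; A -> e; B -> d; C -> BB; H -> e | SQ; Q -> e | AQ

Nullable: {H}; after ε-elimination: S -> dd | ed | Hdd; H -> e | SQ; Q -> e | eQ.
No unit productions to eliminate.
TERM: introduce B -> d, A -> e and substitute in every rule of length ≥2.
BIN: S -> HBB becomes S -> HC, C -> BB.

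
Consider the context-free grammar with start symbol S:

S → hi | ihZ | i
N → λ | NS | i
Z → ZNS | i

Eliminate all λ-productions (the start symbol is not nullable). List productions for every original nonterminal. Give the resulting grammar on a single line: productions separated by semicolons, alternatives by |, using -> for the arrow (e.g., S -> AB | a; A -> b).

Nullable set: {N}.
Drop N -> λ.
N -> NS: N nullable, giving NS | S.
Z -> ZNS: N nullable, giving ZNS | ZS.
Unchanged (no nullable symbols): S -> hi; S -> i; S -> ihZ; N -> i; Z -> i.

S -> i | hi | ihZ; N -> S | i | NS; Z -> i | ZS | ZNS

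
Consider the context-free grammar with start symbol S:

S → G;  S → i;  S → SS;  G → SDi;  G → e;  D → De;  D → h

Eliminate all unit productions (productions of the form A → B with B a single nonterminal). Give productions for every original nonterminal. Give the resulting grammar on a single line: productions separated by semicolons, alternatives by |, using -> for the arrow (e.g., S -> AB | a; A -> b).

Unit productions: S->G.
Unit pairs (A ⇒* B via units): (S,G).
S: inherits non-unit rules of {G, S} → SDi | SS | e | i.
D: inherits non-unit rules of {D} → De | h.
G: inherits non-unit rules of {G} → SDi | e.

S -> e | i | SS | SDi; D -> h | De; G -> e | SDi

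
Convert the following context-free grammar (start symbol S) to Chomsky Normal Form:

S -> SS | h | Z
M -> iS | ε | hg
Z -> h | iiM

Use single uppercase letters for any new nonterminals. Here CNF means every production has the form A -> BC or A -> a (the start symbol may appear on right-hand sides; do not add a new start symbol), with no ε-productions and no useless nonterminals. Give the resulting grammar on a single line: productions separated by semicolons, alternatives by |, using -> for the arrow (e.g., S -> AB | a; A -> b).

S -> h | CC | CD | SS; A -> h; B -> g; C -> i; D -> CM; M -> AB | CS

Nullable: {M}; after ε-elimination: S -> Z | h | SS; M -> hg | iS; Z -> h | ii | iiM.
After unit-elimination: S -> h | SS | ii | iiM; M -> hg | iS; Z -> h | ii | iiM.
TERM: introduce B -> g, A -> h, C -> i and substitute in every rule of length ≥2.
BIN: S -> CCM becomes S -> CD, D -> CM; Z -> CCM becomes Z -> CE, E -> CM.
Drop unreachable/unproductive: Z.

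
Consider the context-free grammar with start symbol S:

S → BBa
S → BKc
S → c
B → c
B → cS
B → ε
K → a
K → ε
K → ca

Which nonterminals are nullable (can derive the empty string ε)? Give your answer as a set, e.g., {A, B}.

Directly nullable (have an ε-rule): {B, K}.
Not nullable: S — each has a terminal in every rule's right-hand side or depends on a non-nullable symbol.

{B, K}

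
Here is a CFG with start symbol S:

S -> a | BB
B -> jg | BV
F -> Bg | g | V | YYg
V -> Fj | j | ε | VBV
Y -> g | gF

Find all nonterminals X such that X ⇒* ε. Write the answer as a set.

{F, V}

Directly nullable (have an ε-rule): {V}.
F is nullable via F -> V (every symbol on the right is already known nullable).
Not nullable: B, S, Y — each has a terminal in every rule's right-hand side or depends on a non-nullable symbol.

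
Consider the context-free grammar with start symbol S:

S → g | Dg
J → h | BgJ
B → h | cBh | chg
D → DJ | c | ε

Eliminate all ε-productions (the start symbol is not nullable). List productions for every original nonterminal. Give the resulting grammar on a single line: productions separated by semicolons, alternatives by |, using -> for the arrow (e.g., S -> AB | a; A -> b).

Nullable set: {D}.
S -> Dg: D nullable, giving Dg | g.
Drop D -> ε.
D -> DJ: D nullable, giving DJ | J.
Unchanged (no nullable symbols): S -> g; B -> cBh; B -> chg; B -> h; D -> c; J -> BgJ; J -> h.

S -> g | Dg; B -> h | cBh | chg; D -> J | c | DJ; J -> h | BgJ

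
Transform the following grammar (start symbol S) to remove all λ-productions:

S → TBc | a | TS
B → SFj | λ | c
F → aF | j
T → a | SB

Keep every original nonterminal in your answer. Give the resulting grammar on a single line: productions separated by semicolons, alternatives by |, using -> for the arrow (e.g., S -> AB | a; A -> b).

Nullable set: {B}.
S -> TBc: B nullable, giving TBc | Tc.
Drop B -> λ.
T -> SB: B nullable, giving S | SB.
Unchanged (no nullable symbols): S -> TS; S -> a; B -> SFj; B -> c; F -> aF; F -> j; T -> a.

S -> a | TS | Tc | TBc; B -> c | SFj; F -> j | aF; T -> S | a | SB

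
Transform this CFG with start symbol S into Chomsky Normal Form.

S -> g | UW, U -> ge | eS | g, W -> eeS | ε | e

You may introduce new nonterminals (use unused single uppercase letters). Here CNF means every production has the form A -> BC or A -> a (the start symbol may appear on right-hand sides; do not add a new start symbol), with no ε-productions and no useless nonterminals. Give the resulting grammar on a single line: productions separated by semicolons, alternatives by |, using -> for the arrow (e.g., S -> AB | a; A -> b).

Nullable: {W}; after ε-elimination: S -> U | g | UW; U -> g | eS | ge; W -> e | eeS.
After unit-elimination: S -> g | UW | eS | ge; U -> g | eS | ge; W -> e | eeS.
TERM: introduce A -> e, B -> g and substitute in every rule of length ≥2.
BIN: W -> AAS becomes W -> AC, C -> AS.

S -> g | AS | BA | UW; A -> e; B -> g; C -> AS; U -> g | AS | BA; W -> e | AC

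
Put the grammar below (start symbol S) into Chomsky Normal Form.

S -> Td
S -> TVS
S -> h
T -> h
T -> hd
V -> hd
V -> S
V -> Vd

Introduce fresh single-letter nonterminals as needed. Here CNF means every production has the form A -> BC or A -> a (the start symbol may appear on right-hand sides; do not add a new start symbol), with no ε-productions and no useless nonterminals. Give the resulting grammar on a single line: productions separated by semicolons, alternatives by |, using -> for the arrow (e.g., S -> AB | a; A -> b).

No ε-productions.
After unit-elimination: S -> h | Td | TVS; T -> h | hd; V -> h | Td | Vd | hd | TVS.
TERM: introduce A -> d, B -> h and substitute in every rule of length ≥2.
BIN: S -> TVS becomes S -> TC, C -> VS; V -> TVS becomes V -> TD, D -> VS.

S -> h | TA | TC; A -> d; B -> h; C -> VS; D -> VS; T -> h | BA; V -> h | BA | TA | TD | VA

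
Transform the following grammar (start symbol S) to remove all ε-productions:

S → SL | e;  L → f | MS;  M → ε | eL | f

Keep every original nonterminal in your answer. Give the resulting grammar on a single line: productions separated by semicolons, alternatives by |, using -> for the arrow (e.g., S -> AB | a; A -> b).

Nullable set: {M}.
L -> MS: M nullable, giving MS | S.
Drop M -> ε.
Unchanged (no nullable symbols): S -> SL; S -> e; L -> f; M -> eL; M -> f.

S -> e | SL; L -> S | f | MS; M -> f | eL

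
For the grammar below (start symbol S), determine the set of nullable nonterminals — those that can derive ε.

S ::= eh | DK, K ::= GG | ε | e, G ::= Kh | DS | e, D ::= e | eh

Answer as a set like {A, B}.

Directly nullable (have an ε-rule): {K}.
Not nullable: D, G, S — each has a terminal in every rule's right-hand side or depends on a non-nullable symbol.

{K}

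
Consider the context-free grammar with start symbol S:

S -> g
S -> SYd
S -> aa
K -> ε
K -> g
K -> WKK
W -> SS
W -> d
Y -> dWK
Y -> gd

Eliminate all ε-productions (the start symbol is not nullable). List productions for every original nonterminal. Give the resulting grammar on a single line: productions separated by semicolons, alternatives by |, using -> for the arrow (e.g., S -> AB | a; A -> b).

S -> g | aa | SYd; K -> W | g | WK | WKK; W -> d | SS; Y -> dW | gd | dWK

Nullable set: {K}.
Drop K -> ε.
K -> WKK: K, K nullable, giving W | WK | WKK.
Y -> dWK: K nullable, giving dW | dWK.
Unchanged (no nullable symbols): S -> SYd; S -> aa; S -> g; K -> g; W -> SS; W -> d; Y -> gd.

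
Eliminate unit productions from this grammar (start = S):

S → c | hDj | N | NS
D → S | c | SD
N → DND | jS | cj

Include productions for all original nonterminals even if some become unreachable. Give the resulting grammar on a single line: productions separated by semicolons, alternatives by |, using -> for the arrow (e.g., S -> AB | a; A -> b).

S -> c | NS | cj | jS | DND | hDj; D -> c | NS | SD | cj | jS | DND | hDj; N -> cj | jS | DND

Unit productions: D->S, S->N.
Unit pairs (A ⇒* B via units): (D,N), (D,S), (S,N).
S: inherits non-unit rules of {N, S} → DND | NS | c | cj | hDj | jS.
D: inherits non-unit rules of {D, N, S} → DND | NS | SD | c | cj | hDj | jS.
N: inherits non-unit rules of {N} → DND | cj | jS.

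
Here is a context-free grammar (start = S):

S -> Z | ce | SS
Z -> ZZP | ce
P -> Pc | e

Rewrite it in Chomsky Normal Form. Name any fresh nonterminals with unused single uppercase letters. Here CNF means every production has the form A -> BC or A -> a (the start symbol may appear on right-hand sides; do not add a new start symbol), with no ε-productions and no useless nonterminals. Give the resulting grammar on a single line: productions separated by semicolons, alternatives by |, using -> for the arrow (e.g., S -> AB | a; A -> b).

S -> AB | SS | ZC; A -> c; B -> e; C -> ZP; D -> ZP; P -> e | PA; Z -> AB | ZD

No ε-productions.
After unit-elimination: S -> SS | ce | ZZP; P -> e | Pc; Z -> ce | ZZP.
TERM: introduce A -> c, B -> e and substitute in every rule of length ≥2.
BIN: S -> ZZP becomes S -> ZC, C -> ZP; Z -> ZZP becomes Z -> ZD, D -> ZP.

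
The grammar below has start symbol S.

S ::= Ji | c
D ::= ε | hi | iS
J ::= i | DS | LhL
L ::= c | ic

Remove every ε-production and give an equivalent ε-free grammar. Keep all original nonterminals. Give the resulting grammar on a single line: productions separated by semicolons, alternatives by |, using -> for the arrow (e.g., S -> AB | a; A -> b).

S -> c | Ji; D -> hi | iS; J -> S | i | DS | LhL; L -> c | ic

Nullable set: {D}.
Drop D -> ε.
J -> DS: D nullable, giving DS | S.
Unchanged (no nullable symbols): S -> Ji; S -> c; D -> hi; D -> iS; J -> LhL; J -> i; L -> c; L -> ic.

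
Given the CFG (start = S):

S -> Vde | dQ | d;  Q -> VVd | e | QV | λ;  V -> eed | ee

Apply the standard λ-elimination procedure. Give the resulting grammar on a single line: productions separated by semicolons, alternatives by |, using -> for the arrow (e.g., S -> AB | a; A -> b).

Nullable set: {Q}.
S -> dQ: Q nullable, giving d | dQ.
Drop Q -> λ.
Q -> QV: Q nullable, giving QV | V.
Unchanged (no nullable symbols): S -> Vde; S -> d; Q -> VVd; Q -> e; V -> ee; V -> eed.

S -> d | dQ | Vde; Q -> V | e | QV | VVd; V -> ee | eed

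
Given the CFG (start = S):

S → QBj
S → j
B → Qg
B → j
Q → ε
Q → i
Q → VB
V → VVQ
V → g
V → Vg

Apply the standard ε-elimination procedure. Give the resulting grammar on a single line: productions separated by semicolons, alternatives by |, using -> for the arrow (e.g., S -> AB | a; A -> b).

S -> j | Bj | QBj; B -> g | j | Qg; Q -> i | VB; V -> g | VV | Vg | VVQ

Nullable set: {Q}.
S -> QBj: Q nullable, giving Bj | QBj.
B -> Qg: Q nullable, giving Qg | g.
Drop Q -> ε.
V -> VVQ: Q nullable, giving VV | VVQ.
Unchanged (no nullable symbols): S -> j; B -> j; Q -> VB; Q -> i; V -> Vg; V -> g.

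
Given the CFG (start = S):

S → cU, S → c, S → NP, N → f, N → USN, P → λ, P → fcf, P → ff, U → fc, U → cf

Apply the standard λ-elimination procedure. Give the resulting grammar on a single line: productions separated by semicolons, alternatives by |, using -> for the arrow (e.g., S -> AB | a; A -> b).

Nullable set: {P}.
S -> NP: P nullable, giving N | NP.
Drop P -> λ.
Unchanged (no nullable symbols): S -> c; S -> cU; N -> USN; N -> f; P -> fcf; P -> ff; U -> cf; U -> fc.

S -> N | c | NP | cU; N -> f | USN; P -> ff | fcf; U -> cf | fc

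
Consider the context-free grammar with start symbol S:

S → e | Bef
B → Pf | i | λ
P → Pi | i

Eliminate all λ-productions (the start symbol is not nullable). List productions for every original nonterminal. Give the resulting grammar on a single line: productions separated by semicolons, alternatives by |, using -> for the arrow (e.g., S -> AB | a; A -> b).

Nullable set: {B}.
S -> Bef: B nullable, giving Bef | ef.
Drop B -> λ.
Unchanged (no nullable symbols): S -> e; B -> Pf; B -> i; P -> Pi; P -> i.

S -> e | ef | Bef; B -> i | Pf; P -> i | Pi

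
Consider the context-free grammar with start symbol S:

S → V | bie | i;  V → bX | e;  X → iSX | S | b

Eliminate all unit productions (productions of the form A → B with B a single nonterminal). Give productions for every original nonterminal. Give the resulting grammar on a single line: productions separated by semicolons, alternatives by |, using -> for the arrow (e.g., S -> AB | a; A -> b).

Unit productions: S->V, X->S.
Unit pairs (A ⇒* B via units): (S,V), (X,S), (X,V).
S: inherits non-unit rules of {S, V} → bX | bie | e | i.
V: inherits non-unit rules of {V} → bX | e.
X: inherits non-unit rules of {S, V, X} → b | bX | bie | e | i | iSX.

S -> e | i | bX | bie; V -> e | bX; X -> b | e | i | bX | bie | iSX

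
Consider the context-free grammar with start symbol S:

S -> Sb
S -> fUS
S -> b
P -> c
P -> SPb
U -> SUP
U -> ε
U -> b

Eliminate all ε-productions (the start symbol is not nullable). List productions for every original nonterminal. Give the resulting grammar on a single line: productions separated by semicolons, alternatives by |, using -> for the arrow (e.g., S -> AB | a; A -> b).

Nullable set: {U}.
S -> fUS: U nullable, giving fS | fUS.
Drop U -> ε.
U -> SUP: U nullable, giving SP | SUP.
Unchanged (no nullable symbols): S -> Sb; S -> b; P -> SPb; P -> c; U -> b.

S -> b | Sb | fS | fUS; P -> c | SPb; U -> b | SP | SUP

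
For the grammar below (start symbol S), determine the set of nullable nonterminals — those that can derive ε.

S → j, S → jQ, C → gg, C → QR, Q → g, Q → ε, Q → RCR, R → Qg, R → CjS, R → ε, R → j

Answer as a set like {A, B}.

Directly nullable (have an ε-rule): {Q, R}.
C is nullable via C -> QR (every symbol on the right is already known nullable).
Not nullable: S — each has a terminal in every rule's right-hand side or depends on a non-nullable symbol.

{C, Q, R}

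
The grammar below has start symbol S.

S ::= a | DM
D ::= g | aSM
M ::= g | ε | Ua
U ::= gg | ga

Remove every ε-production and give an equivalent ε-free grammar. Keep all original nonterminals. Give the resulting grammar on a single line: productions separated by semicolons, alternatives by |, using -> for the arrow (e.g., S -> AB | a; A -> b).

S -> D | a | DM; D -> g | aS | aSM; M -> g | Ua; U -> ga | gg

Nullable set: {M}.
S -> DM: M nullable, giving D | DM.
D -> aSM: M nullable, giving aS | aSM.
Drop M -> ε.
Unchanged (no nullable symbols): S -> a; D -> g; M -> Ua; M -> g; U -> ga; U -> gg.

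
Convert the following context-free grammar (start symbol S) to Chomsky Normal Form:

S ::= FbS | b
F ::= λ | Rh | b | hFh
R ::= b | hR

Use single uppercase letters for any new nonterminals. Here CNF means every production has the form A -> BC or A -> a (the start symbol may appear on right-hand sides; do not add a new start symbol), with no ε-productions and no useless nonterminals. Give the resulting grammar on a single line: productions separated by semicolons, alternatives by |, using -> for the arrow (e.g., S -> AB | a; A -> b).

S -> b | BS | FD; A -> h; B -> b; C -> FA; D -> BS; F -> b | AA | AC | RA; R -> b | AR

Nullable: {F}; after ε-elimination: S -> b | bS | FbS; F -> b | Rh | hh | hFh; R -> b | hR.
No unit productions to eliminate.
TERM: introduce B -> b, A -> h and substitute in every rule of length ≥2.
BIN: F -> AFA becomes F -> AC, C -> FA; S -> FBS becomes S -> FD, D -> BS.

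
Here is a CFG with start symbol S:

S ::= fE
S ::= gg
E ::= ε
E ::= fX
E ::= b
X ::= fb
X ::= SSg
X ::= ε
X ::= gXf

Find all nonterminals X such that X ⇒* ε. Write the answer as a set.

Directly nullable (have an ε-rule): {E, X}.
Not nullable: S — each has a terminal in every rule's right-hand side or depends on a non-nullable symbol.

{E, X}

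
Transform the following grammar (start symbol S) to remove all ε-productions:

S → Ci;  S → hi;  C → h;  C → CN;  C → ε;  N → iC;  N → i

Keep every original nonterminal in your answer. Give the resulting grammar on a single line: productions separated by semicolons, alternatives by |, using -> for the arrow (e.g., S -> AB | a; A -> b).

S -> i | Ci | hi; C -> N | h | CN; N -> i | iC

Nullable set: {C}.
S -> Ci: C nullable, giving Ci | i.
Drop C -> ε.
C -> CN: C nullable, giving CN | N.
N -> iC: C nullable, giving i | iC.
Unchanged (no nullable symbols): S -> hi; C -> h; N -> i.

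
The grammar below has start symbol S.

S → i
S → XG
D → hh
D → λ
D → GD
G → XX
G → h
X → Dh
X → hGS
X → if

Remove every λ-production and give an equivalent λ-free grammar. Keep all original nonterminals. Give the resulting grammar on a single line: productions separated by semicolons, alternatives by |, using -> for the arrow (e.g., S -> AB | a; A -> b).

S -> i | XG; D -> G | GD | hh; G -> h | XX; X -> h | Dh | if | hGS

Nullable set: {D}.
Drop D -> λ.
D -> GD: D nullable, giving G | GD.
X -> Dh: D nullable, giving Dh | h.
Unchanged (no nullable symbols): S -> XG; S -> i; D -> hh; G -> XX; G -> h; X -> hGS; X -> if.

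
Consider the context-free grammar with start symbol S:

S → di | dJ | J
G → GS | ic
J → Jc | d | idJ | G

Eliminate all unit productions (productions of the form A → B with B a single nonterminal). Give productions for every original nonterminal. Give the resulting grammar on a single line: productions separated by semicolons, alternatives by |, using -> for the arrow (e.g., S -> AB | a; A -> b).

S -> d | GS | Jc | dJ | di | ic | idJ; G -> GS | ic; J -> d | GS | Jc | ic | idJ

Unit productions: J->G, S->J.
Unit pairs (A ⇒* B via units): (J,G), (S,G), (S,J).
S: inherits non-unit rules of {G, J, S} → GS | Jc | d | dJ | di | ic | idJ.
G: inherits non-unit rules of {G} → GS | ic.
J: inherits non-unit rules of {G, J} → GS | Jc | d | ic | idJ.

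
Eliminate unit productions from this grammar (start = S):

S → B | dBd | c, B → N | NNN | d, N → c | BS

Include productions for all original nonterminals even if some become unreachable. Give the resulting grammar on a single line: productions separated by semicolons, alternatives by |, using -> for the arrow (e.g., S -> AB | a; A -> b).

S -> c | d | BS | NNN | dBd; B -> c | d | BS | NNN; N -> c | BS

Unit productions: B->N, S->B.
Unit pairs (A ⇒* B via units): (B,N), (S,B), (S,N).
S: inherits non-unit rules of {B, N, S} → BS | NNN | c | d | dBd.
B: inherits non-unit rules of {B, N} → BS | NNN | c | d.
N: inherits non-unit rules of {N} → BS | c.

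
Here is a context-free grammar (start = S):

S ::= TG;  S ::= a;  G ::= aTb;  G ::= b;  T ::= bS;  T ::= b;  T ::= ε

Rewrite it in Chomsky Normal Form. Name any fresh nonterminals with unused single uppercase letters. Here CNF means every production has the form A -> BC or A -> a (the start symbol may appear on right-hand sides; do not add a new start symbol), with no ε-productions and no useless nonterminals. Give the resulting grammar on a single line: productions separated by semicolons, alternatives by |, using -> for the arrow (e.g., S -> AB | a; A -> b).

Nullable: {T}; after ε-elimination: S -> G | a | TG; G -> b | ab | aTb; T -> b | bS.
After unit-elimination: S -> a | b | TG | ab | aTb; G -> b | ab | aTb; T -> b | bS.
TERM: introduce A -> a, B -> b and substitute in every rule of length ≥2.
BIN: G -> ATB becomes G -> AC, C -> TB; S -> ATB becomes S -> AD, D -> TB.

S -> a | b | AB | AD | TG; A -> a; B -> b; C -> TB; D -> TB; G -> b | AB | AC; T -> b | BS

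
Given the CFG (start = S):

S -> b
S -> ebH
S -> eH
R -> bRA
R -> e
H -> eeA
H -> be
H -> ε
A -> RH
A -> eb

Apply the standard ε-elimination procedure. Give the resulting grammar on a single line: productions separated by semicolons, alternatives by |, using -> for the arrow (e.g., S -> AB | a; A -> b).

S -> b | e | eH | eb | ebH; A -> R | RH | eb; H -> be | eeA; R -> e | bRA

Nullable set: {H}.
S -> eH: H nullable, giving e | eH.
S -> ebH: H nullable, giving eb | ebH.
A -> RH: H nullable, giving R | RH.
Drop H -> ε.
Unchanged (no nullable symbols): S -> b; A -> eb; H -> be; H -> eeA; R -> bRA; R -> e.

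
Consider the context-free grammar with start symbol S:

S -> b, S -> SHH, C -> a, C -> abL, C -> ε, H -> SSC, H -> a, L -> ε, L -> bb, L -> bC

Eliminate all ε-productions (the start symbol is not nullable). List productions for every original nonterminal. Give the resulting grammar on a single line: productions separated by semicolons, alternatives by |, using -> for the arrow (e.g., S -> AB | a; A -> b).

Nullable set: {C, L}.
Drop C -> ε.
C -> abL: L nullable, giving ab | abL.
H -> SSC: C nullable, giving SS | SSC.
Drop L -> ε.
L -> bC: C nullable, giving b | bC.
Unchanged (no nullable symbols): S -> SHH; S -> b; C -> a; H -> a; L -> bb.

S -> b | SHH; C -> a | ab | abL; H -> a | SS | SSC; L -> b | bC | bb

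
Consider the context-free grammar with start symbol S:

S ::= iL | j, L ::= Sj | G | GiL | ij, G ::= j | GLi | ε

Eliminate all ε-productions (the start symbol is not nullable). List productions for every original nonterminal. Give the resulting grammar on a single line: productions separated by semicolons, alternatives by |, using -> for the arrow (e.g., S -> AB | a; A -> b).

S -> i | j | iL; G -> i | j | Gi | Li | GLi; L -> G | i | Gi | Sj | iL | ij | GiL

Nullable set: {G, L}.
S -> iL: L nullable, giving i | iL.
Drop G -> ε.
G -> GLi: G, L nullable, giving GLi | Gi | Li | i.
L -> G: G nullable, giving G.
L -> GiL: G, L nullable, giving Gi | GiL | i | iL.
Unchanged (no nullable symbols): S -> j; G -> j; L -> Sj; L -> ij.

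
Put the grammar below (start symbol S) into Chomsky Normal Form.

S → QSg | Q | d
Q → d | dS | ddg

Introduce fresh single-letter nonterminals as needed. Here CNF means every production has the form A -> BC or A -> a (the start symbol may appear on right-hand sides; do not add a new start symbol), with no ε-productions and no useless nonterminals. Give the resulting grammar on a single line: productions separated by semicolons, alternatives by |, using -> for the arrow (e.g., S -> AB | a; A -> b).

S -> d | AD | AS | QE; A -> d; B -> g; C -> AB; D -> AB; E -> SB; Q -> d | AC | AS

No ε-productions.
After unit-elimination: S -> d | dS | QSg | ddg; Q -> d | dS | ddg.
TERM: introduce A -> d, B -> g and substitute in every rule of length ≥2.
BIN: Q -> AAB becomes Q -> AC, C -> AB; S -> AAB becomes S -> AD, D -> AB; S -> QSB becomes S -> QE, E -> SB.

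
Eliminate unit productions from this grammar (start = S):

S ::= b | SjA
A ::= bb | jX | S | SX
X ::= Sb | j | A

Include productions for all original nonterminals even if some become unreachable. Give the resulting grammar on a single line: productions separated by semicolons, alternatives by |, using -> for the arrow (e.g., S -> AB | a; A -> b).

Unit productions: A->S, X->A.
Unit pairs (A ⇒* B via units): (A,S), (X,A), (X,S).
S: inherits non-unit rules of {S} → SjA | b.
A: inherits non-unit rules of {A, S} → SX | SjA | b | bb | jX.
X: inherits non-unit rules of {A, S, X} → SX | Sb | SjA | b | bb | j | jX.

S -> b | SjA; A -> b | SX | bb | jX | SjA; X -> b | j | SX | Sb | bb | jX | SjA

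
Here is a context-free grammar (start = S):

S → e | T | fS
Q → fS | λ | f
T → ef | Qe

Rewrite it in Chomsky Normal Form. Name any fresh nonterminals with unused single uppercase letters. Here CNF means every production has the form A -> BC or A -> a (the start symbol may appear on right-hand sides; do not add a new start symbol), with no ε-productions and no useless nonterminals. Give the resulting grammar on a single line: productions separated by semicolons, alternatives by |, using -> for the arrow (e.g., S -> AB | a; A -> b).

S -> e | AS | BA | QB; A -> f; B -> e; Q -> f | AS

Nullable: {Q}; after ε-elimination: S -> T | e | fS; Q -> f | fS; T -> e | Qe | ef.
After unit-elimination: S -> e | Qe | ef | fS; Q -> f | fS; T -> e | Qe | ef.
TERM: introduce B -> e, A -> f and substitute in every rule of length ≥2.
Drop unreachable/unproductive: T.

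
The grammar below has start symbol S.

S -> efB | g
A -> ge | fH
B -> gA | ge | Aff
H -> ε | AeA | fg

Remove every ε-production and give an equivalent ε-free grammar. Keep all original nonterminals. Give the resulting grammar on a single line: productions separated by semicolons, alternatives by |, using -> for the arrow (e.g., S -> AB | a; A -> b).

Nullable set: {H}.
A -> fH: H nullable, giving f | fH.
Drop H -> ε.
Unchanged (no nullable symbols): S -> efB; S -> g; A -> ge; B -> Aff; B -> gA; B -> ge; H -> AeA; H -> fg.

S -> g | efB; A -> f | fH | ge; B -> gA | ge | Aff; H -> fg | AeA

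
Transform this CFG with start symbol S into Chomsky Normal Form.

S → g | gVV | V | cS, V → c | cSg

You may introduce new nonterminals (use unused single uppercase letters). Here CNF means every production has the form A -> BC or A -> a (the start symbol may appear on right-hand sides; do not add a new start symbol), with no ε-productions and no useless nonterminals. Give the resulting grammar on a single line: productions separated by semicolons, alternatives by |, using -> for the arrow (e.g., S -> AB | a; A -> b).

S -> c | g | AC | AS | BD; A -> c; B -> g; C -> SB; D -> VV; E -> SB; V -> c | AE

No ε-productions.
After unit-elimination: S -> c | g | cS | cSg | gVV; V -> c | cSg.
TERM: introduce A -> c, B -> g and substitute in every rule of length ≥2.
BIN: S -> ASB becomes S -> AC, C -> SB; S -> BVV becomes S -> BD, D -> VV; V -> ASB becomes V -> AE, E -> SB.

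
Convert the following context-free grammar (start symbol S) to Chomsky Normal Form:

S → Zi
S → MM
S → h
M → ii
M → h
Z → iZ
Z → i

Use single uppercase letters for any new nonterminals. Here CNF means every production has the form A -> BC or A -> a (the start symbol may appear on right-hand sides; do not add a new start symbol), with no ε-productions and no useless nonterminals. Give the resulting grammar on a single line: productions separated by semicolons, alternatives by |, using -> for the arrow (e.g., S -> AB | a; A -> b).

No ε-productions.
No unit productions to eliminate.
TERM: introduce A -> i and substitute in every rule of length ≥2.

S -> h | MM | ZA; A -> i; M -> h | AA; Z -> i | AZ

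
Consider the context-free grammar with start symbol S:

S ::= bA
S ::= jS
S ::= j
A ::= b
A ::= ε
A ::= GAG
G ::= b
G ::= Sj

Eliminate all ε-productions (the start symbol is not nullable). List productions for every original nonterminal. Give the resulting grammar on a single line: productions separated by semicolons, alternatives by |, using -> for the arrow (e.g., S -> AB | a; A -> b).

Nullable set: {A}.
S -> bA: A nullable, giving b | bA.
Drop A -> ε.
A -> GAG: A nullable, giving GAG | GG.
Unchanged (no nullable symbols): S -> j; S -> jS; A -> b; G -> Sj; G -> b.

S -> b | j | bA | jS; A -> b | GG | GAG; G -> b | Sj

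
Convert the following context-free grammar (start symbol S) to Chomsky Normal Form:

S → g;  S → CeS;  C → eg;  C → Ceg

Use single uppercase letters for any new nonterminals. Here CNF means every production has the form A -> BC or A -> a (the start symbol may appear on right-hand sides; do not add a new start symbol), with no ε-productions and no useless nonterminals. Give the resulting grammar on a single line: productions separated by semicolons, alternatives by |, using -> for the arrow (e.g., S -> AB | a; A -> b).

S -> g | CE; A -> e; B -> g; C -> AB | CD; D -> AB; E -> AS

No ε-productions.
No unit productions to eliminate.
TERM: introduce A -> e, B -> g and substitute in every rule of length ≥2.
BIN: C -> CAB becomes C -> CD, D -> AB; S -> CAS becomes S -> CE, E -> AS.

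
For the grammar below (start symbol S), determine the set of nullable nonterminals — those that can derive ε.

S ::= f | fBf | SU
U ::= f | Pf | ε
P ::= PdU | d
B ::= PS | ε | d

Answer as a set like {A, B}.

Directly nullable (have an ε-rule): {B, U}.
Not nullable: P, S — each has a terminal in every rule's right-hand side or depends on a non-nullable symbol.

{B, U}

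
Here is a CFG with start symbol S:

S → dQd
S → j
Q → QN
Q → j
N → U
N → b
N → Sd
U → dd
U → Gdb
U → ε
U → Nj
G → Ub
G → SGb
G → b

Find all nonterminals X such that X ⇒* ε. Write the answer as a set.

Directly nullable (have an ε-rule): {U}.
N is nullable via N -> U (every symbol on the right is already known nullable).
Not nullable: G, Q, S — each has a terminal in every rule's right-hand side or depends on a non-nullable symbol.

{N, U}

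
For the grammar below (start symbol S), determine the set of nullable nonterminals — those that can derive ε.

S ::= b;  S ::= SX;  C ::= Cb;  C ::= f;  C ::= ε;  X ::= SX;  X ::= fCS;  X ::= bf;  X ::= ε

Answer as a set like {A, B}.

Directly nullable (have an ε-rule): {C, X}.
Not nullable: S — each has a terminal in every rule's right-hand side or depends on a non-nullable symbol.

{C, X}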